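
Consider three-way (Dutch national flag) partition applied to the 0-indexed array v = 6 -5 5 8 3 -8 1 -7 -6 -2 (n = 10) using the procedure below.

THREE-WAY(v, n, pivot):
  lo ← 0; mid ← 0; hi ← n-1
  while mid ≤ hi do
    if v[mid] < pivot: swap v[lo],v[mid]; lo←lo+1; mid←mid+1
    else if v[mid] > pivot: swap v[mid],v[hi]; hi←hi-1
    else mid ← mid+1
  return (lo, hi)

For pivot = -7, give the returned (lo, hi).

(1, 1)

pivot = -7; lo=0, mid=0, hi=9
v[mid]=6>-7: swap v[0],v[9]; hi=8 → -2 -5 5 8 3 -8 1 -7 -6 6
v[mid]=-2>-7: swap v[0],v[8]; hi=7 → -6 -5 5 8 3 -8 1 -7 -2 6
v[mid]=-6>-7: swap v[0],v[7]; hi=6 → -7 -5 5 8 3 -8 1 -6 -2 6
v[mid]=-7=-7: mid=1
v[mid]=-5>-7: swap v[1],v[6]; hi=5 → -7 1 5 8 3 -8 -5 -6 -2 6
v[mid]=1>-7: swap v[1],v[5]; hi=4 → -7 -8 5 8 3 1 -5 -6 -2 6
v[mid]=-8<-7: swap v[0],v[1]; lo=1,mid=2 → -8 -7 5 8 3 1 -5 -6 -2 6
v[mid]=5>-7: swap v[2],v[4]; hi=3 → -8 -7 3 8 5 1 -5 -6 -2 6
v[mid]=3>-7: swap v[2],v[3]; hi=2 → -8 -7 8 3 5 1 -5 -6 -2 6
v[mid]=8>-7: swap v[2],v[2]; hi=1 → -8 -7 8 3 5 1 -5 -6 -2 6
end: lo=1, hi=1; v = -8 -7 8 3 5 1 -5 -6 -2 6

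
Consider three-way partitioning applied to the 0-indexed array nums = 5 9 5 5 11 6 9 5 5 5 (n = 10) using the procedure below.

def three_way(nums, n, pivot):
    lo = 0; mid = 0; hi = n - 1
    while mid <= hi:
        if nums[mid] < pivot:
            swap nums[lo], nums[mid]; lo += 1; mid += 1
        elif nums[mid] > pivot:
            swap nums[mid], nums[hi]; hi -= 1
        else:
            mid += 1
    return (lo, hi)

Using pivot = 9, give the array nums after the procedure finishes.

5 5 5 5 6 5 5 9 9 11

pivot = 9; lo=0, mid=0, hi=9
nums[mid]=5<9: swap nums[0],nums[0]; lo=1,mid=1 → 5 9 5 5 11 6 9 5 5 5
nums[mid]=9=9: mid=2
nums[mid]=5<9: swap nums[1],nums[2]; lo=2,mid=3 → 5 5 9 5 11 6 9 5 5 5
nums[mid]=5<9: swap nums[2],nums[3]; lo=3,mid=4 → 5 5 5 9 11 6 9 5 5 5
nums[mid]=11>9: swap nums[4],nums[9]; hi=8 → 5 5 5 9 5 6 9 5 5 11
nums[mid]=5<9: swap nums[3],nums[4]; lo=4,mid=5 → 5 5 5 5 9 6 9 5 5 11
nums[mid]=6<9: swap nums[4],nums[5]; lo=5,mid=6 → 5 5 5 5 6 9 9 5 5 11
nums[mid]=9=9: mid=7
nums[mid]=5<9: swap nums[5],nums[7]; lo=6,mid=8 → 5 5 5 5 6 5 9 9 5 11
nums[mid]=5<9: swap nums[6],nums[8]; lo=7,mid=9 → 5 5 5 5 6 5 5 9 9 11
end: lo=7, hi=8; nums = 5 5 5 5 6 5 5 9 9 11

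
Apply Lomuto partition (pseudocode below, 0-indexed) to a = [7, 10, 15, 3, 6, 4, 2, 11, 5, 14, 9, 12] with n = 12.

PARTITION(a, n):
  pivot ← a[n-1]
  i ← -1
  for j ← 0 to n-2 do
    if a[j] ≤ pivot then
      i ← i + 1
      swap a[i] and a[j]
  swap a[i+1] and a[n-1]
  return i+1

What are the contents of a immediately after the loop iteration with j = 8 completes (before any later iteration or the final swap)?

pivot = a[11] = 12; i = -1
j=0: a[0]=7 ≤ 12 → i=0, swap a[0],a[0] (no change) → [7, 10, 15, 3, 6, 4, 2, 11, 5, 14, 9, 12]
j=1: a[1]=10 ≤ 12 → i=1, swap a[1],a[1] (no change) → [7, 10, 15, 3, 6, 4, 2, 11, 5, 14, 9, 12]
j=2: a[2]=15 > 12 → no swap
j=3: a[3]=3 ≤ 12 → i=2, swap a[2],a[3] → [7, 10, 3, 15, 6, 4, 2, 11, 5, 14, 9, 12]
j=4: a[4]=6 ≤ 12 → i=3, swap a[3],a[4] → [7, 10, 3, 6, 15, 4, 2, 11, 5, 14, 9, 12]
j=5: a[5]=4 ≤ 12 → i=4, swap a[4],a[5] → [7, 10, 3, 6, 4, 15, 2, 11, 5, 14, 9, 12]
j=6: a[6]=2 ≤ 12 → i=5, swap a[5],a[6] → [7, 10, 3, 6, 4, 2, 15, 11, 5, 14, 9, 12]
j=7: a[7]=11 ≤ 12 → i=6, swap a[6],a[7] → [7, 10, 3, 6, 4, 2, 11, 15, 5, 14, 9, 12]
j=8: a[8]=5 ≤ 12 → i=7, swap a[7],a[8] → [7, 10, 3, 6, 4, 2, 11, 5, 15, 14, 9, 12]
(after j=8) a = [7, 10, 3, 6, 4, 2, 11, 5, 15, 14, 9, 12]

[7, 10, 3, 6, 4, 2, 11, 5, 15, 14, 9, 12]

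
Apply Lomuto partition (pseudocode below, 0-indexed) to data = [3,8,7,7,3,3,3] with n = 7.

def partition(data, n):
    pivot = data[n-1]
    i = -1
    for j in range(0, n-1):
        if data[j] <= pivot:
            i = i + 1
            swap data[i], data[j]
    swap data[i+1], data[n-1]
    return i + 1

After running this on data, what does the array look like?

[3,3,3,3,8,7,7]

pivot = data[6] = 3; i = -1
j=0: data[0]=3 ≤ 3 → i=0, swap data[0],data[0] (no change) → [3,8,7,7,3,3,3]
j=1: data[1]=8 > 3 → no swap
j=2: data[2]=7 > 3 → no swap
j=3: data[3]=7 > 3 → no swap
j=4: data[4]=3 ≤ 3 → i=1, swap data[1],data[4] → [3,3,7,7,8,3,3]
j=5: data[5]=3 ≤ 3 → i=2, swap data[2],data[5] → [3,3,3,7,8,7,3]
final swap data[3],data[6] → [3,3,3,3,8,7,7]; return 3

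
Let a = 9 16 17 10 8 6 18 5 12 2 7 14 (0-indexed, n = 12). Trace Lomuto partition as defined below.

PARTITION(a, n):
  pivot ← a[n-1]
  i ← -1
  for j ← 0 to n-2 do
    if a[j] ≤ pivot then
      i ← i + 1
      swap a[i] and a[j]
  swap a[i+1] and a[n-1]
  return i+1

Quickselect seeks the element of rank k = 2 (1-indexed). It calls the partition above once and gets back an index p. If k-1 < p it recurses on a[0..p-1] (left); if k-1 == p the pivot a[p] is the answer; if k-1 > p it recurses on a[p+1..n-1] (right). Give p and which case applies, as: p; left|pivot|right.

pivot = a[11] = 14; i = -1
j=0: a[0]=9 ≤ 14 → i=0, swap a[0],a[0] (no change) → 9 16 17 10 8 6 18 5 12 2 7 14
j=1: a[1]=16 > 14 → no swap
j=2: a[2]=17 > 14 → no swap
j=3: a[3]=10 ≤ 14 → i=1, swap a[1],a[3] → 9 10 17 16 8 6 18 5 12 2 7 14
j=4: a[4]=8 ≤ 14 → i=2, swap a[2],a[4] → 9 10 8 16 17 6 18 5 12 2 7 14
j=5: a[5]=6 ≤ 14 → i=3, swap a[3],a[5] → 9 10 8 6 17 16 18 5 12 2 7 14
j=6: a[6]=18 > 14 → no swap
j=7: a[7]=5 ≤ 14 → i=4, swap a[4],a[7] → 9 10 8 6 5 16 18 17 12 2 7 14
j=8: a[8]=12 ≤ 14 → i=5, swap a[5],a[8] → 9 10 8 6 5 12 18 17 16 2 7 14
j=9: a[9]=2 ≤ 14 → i=6, swap a[6],a[9] → 9 10 8 6 5 12 2 17 16 18 7 14
j=10: a[10]=7 ≤ 14 → i=7, swap a[7],a[10] → 9 10 8 6 5 12 2 7 16 18 17 14
final swap a[8],a[11] → 9 10 8 6 5 12 2 7 14 18 17 16; return 8
p = 8; k-1 = 1 < 8 ⇒ left

8; left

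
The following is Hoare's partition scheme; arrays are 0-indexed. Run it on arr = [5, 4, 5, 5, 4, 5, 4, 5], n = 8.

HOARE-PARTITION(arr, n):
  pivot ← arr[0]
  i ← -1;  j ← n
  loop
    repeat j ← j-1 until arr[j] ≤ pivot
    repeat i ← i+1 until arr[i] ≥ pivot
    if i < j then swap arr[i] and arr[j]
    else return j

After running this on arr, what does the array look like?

pivot = arr[0] = 5; i = -1, j = 8
j→7 (arr[7]=5≤5), i→0 (arr[0]=5≥5); i<j, swap → [5, 4, 5, 5, 4, 5, 4, 5]
j→6 (arr[6]=4≤5), i→2 (arr[2]=5≥5); i<j, swap → [5, 4, 4, 5, 4, 5, 5, 5]
j→5 (arr[5]=5≤5), i→3 (arr[3]=5≥5); i<j, swap → [5, 4, 4, 5, 4, 5, 5, 5]
j→4, i→5; i≥j, return j=4. arr = [5, 4, 4, 5, 4, 5, 5, 5]

[5, 4, 4, 5, 4, 5, 5, 5]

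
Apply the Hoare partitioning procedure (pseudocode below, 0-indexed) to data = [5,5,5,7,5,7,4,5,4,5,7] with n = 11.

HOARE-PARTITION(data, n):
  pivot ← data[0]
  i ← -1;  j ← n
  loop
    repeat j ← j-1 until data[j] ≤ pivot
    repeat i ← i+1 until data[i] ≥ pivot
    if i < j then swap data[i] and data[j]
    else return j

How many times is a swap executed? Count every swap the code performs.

4

pivot=5
j stops at 9 (5), i stops at 0 (5); swap ⇒ [5,5,5,7,5,7,4,5,4,5,7]
j stops at 8 (4), i stops at 1 (5); swap ⇒ [5,4,5,7,5,7,4,5,5,5,7]
j stops at 7 (5), i stops at 2 (5); swap ⇒ [5,4,5,7,5,7,4,5,5,5,7]
j stops at 6 (4), i stops at 3 (7); swap ⇒ [5,4,5,4,5,7,7,5,5,5,7]
j stops at 4, i stops at 4; i≥j ⇒ return 4. data=[5,4,5,4,5,7,7,5,5,5,7]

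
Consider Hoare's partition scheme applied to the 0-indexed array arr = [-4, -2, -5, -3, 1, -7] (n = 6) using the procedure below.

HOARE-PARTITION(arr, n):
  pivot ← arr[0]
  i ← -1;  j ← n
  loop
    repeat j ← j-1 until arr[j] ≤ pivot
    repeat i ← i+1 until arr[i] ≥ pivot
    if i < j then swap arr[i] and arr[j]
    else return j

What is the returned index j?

1

pivot = arr[0] = -4; i = -1, j = 6
j→5 (arr[5]=-7≤-4), i→0 (arr[0]=-4≥-4); i<j, swap → [-7, -2, -5, -3, 1, -4]
j→2 (arr[2]=-5≤-4), i→1 (arr[1]=-2≥-4); i<j, swap → [-7, -5, -2, -3, 1, -4]
j→1, i→2; i≥j, return j=1. arr = [-7, -5, -2, -3, 1, -4]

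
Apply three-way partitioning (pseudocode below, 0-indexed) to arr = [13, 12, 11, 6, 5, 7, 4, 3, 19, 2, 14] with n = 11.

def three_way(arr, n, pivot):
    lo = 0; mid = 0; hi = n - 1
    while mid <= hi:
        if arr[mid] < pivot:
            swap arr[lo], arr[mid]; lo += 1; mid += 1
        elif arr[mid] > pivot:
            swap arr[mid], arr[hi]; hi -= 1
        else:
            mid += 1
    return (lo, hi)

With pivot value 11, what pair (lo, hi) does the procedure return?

(6, 6)

pivot = 11; lo=0, mid=0, hi=10
arr[mid]=13>11: swap arr[0],arr[10]; hi=9 → [14, 12, 11, 6, 5, 7, 4, 3, 19, 2, 13]
arr[mid]=14>11: swap arr[0],arr[9]; hi=8 → [2, 12, 11, 6, 5, 7, 4, 3, 19, 14, 13]
arr[mid]=2<11: swap arr[0],arr[0]; lo=1,mid=1 → [2, 12, 11, 6, 5, 7, 4, 3, 19, 14, 13]
arr[mid]=12>11: swap arr[1],arr[8]; hi=7 → [2, 19, 11, 6, 5, 7, 4, 3, 12, 14, 13]
arr[mid]=19>11: swap arr[1],arr[7]; hi=6 → [2, 3, 11, 6, 5, 7, 4, 19, 12, 14, 13]
arr[mid]=3<11: swap arr[1],arr[1]; lo=2,mid=2 → [2, 3, 11, 6, 5, 7, 4, 19, 12, 14, 13]
arr[mid]=11=11: mid=3
arr[mid]=6<11: swap arr[2],arr[3]; lo=3,mid=4 → [2, 3, 6, 11, 5, 7, 4, 19, 12, 14, 13]
arr[mid]=5<11: swap arr[3],arr[4]; lo=4,mid=5 → [2, 3, 6, 5, 11, 7, 4, 19, 12, 14, 13]
arr[mid]=7<11: swap arr[4],arr[5]; lo=5,mid=6 → [2, 3, 6, 5, 7, 11, 4, 19, 12, 14, 13]
arr[mid]=4<11: swap arr[5],arr[6]; lo=6,mid=7 → [2, 3, 6, 5, 7, 4, 11, 19, 12, 14, 13]
end: lo=6, hi=6; arr = [2, 3, 6, 5, 7, 4, 11, 19, 12, 14, 13]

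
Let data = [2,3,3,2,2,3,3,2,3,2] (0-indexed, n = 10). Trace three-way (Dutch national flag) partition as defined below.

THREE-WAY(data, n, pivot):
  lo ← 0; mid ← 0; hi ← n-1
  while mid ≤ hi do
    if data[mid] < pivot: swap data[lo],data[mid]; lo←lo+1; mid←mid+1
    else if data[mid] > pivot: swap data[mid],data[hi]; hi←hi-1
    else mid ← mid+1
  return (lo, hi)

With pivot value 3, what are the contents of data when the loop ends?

[2,2,2,2,2,3,3,3,3,3]

pivot = 3; lo=0, mid=0, hi=9
data[mid]=2<3: swap data[0],data[0]; lo=1,mid=1 → [2,3,3,2,2,3,3,2,3,2]
data[mid]=3=3: mid=2
data[mid]=3=3: mid=3
data[mid]=2<3: swap data[1],data[3]; lo=2,mid=4 → [2,2,3,3,2,3,3,2,3,2]
data[mid]=2<3: swap data[2],data[4]; lo=3,mid=5 → [2,2,2,3,3,3,3,2,3,2]
data[mid]=3=3: mid=6
data[mid]=3=3: mid=7
data[mid]=2<3: swap data[3],data[7]; lo=4,mid=8 → [2,2,2,2,3,3,3,3,3,2]
data[mid]=3=3: mid=9
data[mid]=2<3: swap data[4],data[9]; lo=5,mid=10 → [2,2,2,2,2,3,3,3,3,3]
end: lo=5, hi=9; data = [2,2,2,2,2,3,3,3,3,3]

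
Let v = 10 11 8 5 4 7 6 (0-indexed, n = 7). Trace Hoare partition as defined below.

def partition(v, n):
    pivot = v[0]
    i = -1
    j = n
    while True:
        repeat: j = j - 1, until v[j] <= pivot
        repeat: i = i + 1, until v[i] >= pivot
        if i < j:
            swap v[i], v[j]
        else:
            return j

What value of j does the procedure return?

pivot = v[0] = 10; i = -1, j = 7
j→6 (v[6]=6≤10), i→0 (v[0]=10≥10); i<j, swap → 6 11 8 5 4 7 10
j→5 (v[5]=7≤10), i→1 (v[1]=11≥10); i<j, swap → 6 7 8 5 4 11 10
j→4, i→5; i≥j, return j=4. v = 6 7 8 5 4 11 10

4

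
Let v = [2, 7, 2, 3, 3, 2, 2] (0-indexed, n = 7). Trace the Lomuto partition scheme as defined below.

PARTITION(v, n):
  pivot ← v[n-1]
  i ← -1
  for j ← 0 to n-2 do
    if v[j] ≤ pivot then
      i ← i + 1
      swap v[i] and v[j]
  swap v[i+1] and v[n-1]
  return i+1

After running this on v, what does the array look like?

[2, 2, 2, 2, 3, 7, 3]

pivot=2, i=-1
j=0: 2≤2, i=0, swap(0,0) ⇒ [2, 7, 2, 3, 3, 2, 2]
j=1: 7>2, skip
j=2: 2≤2, i=1, swap(1,2) ⇒ [2, 2, 7, 3, 3, 2, 2]
j=3: 3>2, skip
j=4: 3>2, skip
j=5: 2≤2, i=2, swap(2,5) ⇒ [2, 2, 2, 3, 3, 7, 2]
swap(3,6) ⇒ [2, 2, 2, 2, 3, 7, 3]; return 3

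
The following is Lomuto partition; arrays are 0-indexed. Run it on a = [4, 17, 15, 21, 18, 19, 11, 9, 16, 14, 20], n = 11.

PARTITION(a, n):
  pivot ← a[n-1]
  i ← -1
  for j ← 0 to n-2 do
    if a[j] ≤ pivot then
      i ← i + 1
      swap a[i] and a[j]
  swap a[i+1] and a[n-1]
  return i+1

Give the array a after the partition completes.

pivot = a[10] = 20; i = -1
j=0: a[0]=4 ≤ 20 → i=0, swap a[0],a[0] (no change) → [4, 17, 15, 21, 18, 19, 11, 9, 16, 14, 20]
j=1: a[1]=17 ≤ 20 → i=1, swap a[1],a[1] (no change) → [4, 17, 15, 21, 18, 19, 11, 9, 16, 14, 20]
j=2: a[2]=15 ≤ 20 → i=2, swap a[2],a[2] (no change) → [4, 17, 15, 21, 18, 19, 11, 9, 16, 14, 20]
j=3: a[3]=21 > 20 → no swap
j=4: a[4]=18 ≤ 20 → i=3, swap a[3],a[4] → [4, 17, 15, 18, 21, 19, 11, 9, 16, 14, 20]
j=5: a[5]=19 ≤ 20 → i=4, swap a[4],a[5] → [4, 17, 15, 18, 19, 21, 11, 9, 16, 14, 20]
j=6: a[6]=11 ≤ 20 → i=5, swap a[5],a[6] → [4, 17, 15, 18, 19, 11, 21, 9, 16, 14, 20]
j=7: a[7]=9 ≤ 20 → i=6, swap a[6],a[7] → [4, 17, 15, 18, 19, 11, 9, 21, 16, 14, 20]
j=8: a[8]=16 ≤ 20 → i=7, swap a[7],a[8] → [4, 17, 15, 18, 19, 11, 9, 16, 21, 14, 20]
j=9: a[9]=14 ≤ 20 → i=8, swap a[8],a[9] → [4, 17, 15, 18, 19, 11, 9, 16, 14, 21, 20]
final swap a[9],a[10] → [4, 17, 15, 18, 19, 11, 9, 16, 14, 20, 21]; return 9

[4, 17, 15, 18, 19, 11, 9, 16, 14, 20, 21]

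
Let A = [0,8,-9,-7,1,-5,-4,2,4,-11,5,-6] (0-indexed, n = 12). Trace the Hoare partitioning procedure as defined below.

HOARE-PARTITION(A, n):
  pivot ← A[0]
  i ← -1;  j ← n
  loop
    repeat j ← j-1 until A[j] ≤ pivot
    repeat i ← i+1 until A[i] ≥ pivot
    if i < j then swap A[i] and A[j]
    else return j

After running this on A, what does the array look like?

pivot = A[0] = 0; i = -1, j = 12
j→11 (A[11]=-6≤0), i→0 (A[0]=0≥0); i<j, swap → [-6,8,-9,-7,1,-5,-4,2,4,-11,5,0]
j→9 (A[9]=-11≤0), i→1 (A[1]=8≥0); i<j, swap → [-6,-11,-9,-7,1,-5,-4,2,4,8,5,0]
j→6 (A[6]=-4≤0), i→4 (A[4]=1≥0); i<j, swap → [-6,-11,-9,-7,-4,-5,1,2,4,8,5,0]
j→5, i→6; i≥j, return j=5. A = [-6,-11,-9,-7,-4,-5,1,2,4,8,5,0]

[-6,-11,-9,-7,-4,-5,1,2,4,8,5,0]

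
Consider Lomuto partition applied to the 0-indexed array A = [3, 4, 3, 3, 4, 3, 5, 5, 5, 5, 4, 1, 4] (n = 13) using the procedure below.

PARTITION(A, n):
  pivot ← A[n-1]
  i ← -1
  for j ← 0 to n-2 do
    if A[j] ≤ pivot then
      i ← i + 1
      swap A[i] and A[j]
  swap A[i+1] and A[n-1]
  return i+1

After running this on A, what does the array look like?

[3, 4, 3, 3, 4, 3, 4, 1, 4, 5, 5, 5, 5]

pivot=4, i=-1
j=0: 3≤4, i=0, swap(0,0) ⇒ [3, 4, 3, 3, 4, 3, 5, 5, 5, 5, 4, 1, 4]
j=1: 4≤4, i=1, swap(1,1) ⇒ [3, 4, 3, 3, 4, 3, 5, 5, 5, 5, 4, 1, 4]
j=2: 3≤4, i=2, swap(2,2) ⇒ [3, 4, 3, 3, 4, 3, 5, 5, 5, 5, 4, 1, 4]
j=3: 3≤4, i=3, swap(3,3) ⇒ [3, 4, 3, 3, 4, 3, 5, 5, 5, 5, 4, 1, 4]
j=4: 4≤4, i=4, swap(4,4) ⇒ [3, 4, 3, 3, 4, 3, 5, 5, 5, 5, 4, 1, 4]
j=5: 3≤4, i=5, swap(5,5) ⇒ [3, 4, 3, 3, 4, 3, 5, 5, 5, 5, 4, 1, 4]
j=6: 5>4, skip
j=7: 5>4, skip
j=8: 5>4, skip
j=9: 5>4, skip
j=10: 4≤4, i=6, swap(6,10) ⇒ [3, 4, 3, 3, 4, 3, 4, 5, 5, 5, 5, 1, 4]
j=11: 1≤4, i=7, swap(7,11) ⇒ [3, 4, 3, 3, 4, 3, 4, 1, 5, 5, 5, 5, 4]
swap(8,12) ⇒ [3, 4, 3, 3, 4, 3, 4, 1, 4, 5, 5, 5, 5]; return 8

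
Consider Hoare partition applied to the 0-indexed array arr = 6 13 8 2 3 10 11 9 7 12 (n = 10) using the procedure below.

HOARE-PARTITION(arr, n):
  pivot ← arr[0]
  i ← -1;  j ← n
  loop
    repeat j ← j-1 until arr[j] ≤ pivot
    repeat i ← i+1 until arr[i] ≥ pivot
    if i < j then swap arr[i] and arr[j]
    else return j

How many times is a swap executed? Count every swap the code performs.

pivot=6
j stops at 4 (3), i stops at 0 (6); swap ⇒ 3 13 8 2 6 10 11 9 7 12
j stops at 3 (2), i stops at 1 (13); swap ⇒ 3 2 8 13 6 10 11 9 7 12
j stops at 1, i stops at 2; i≥j ⇒ return 1. arr=3 2 8 13 6 10 11 9 7 12

2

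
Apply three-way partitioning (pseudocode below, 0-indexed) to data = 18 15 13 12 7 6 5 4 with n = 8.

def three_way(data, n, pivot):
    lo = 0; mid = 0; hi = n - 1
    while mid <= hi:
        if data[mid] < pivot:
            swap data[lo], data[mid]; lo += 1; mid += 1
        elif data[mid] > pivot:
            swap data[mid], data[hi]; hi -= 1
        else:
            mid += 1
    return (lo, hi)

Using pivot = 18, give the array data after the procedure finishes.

pivot = 18; lo=0, mid=0, hi=7
data[mid]=18=18: mid=1
data[mid]=15<18: swap data[0],data[1]; lo=1,mid=2 → 15 18 13 12 7 6 5 4
data[mid]=13<18: swap data[1],data[2]; lo=2,mid=3 → 15 13 18 12 7 6 5 4
data[mid]=12<18: swap data[2],data[3]; lo=3,mid=4 → 15 13 12 18 7 6 5 4
data[mid]=7<18: swap data[3],data[4]; lo=4,mid=5 → 15 13 12 7 18 6 5 4
data[mid]=6<18: swap data[4],data[5]; lo=5,mid=6 → 15 13 12 7 6 18 5 4
data[mid]=5<18: swap data[5],data[6]; lo=6,mid=7 → 15 13 12 7 6 5 18 4
data[mid]=4<18: swap data[6],data[7]; lo=7,mid=8 → 15 13 12 7 6 5 4 18
end: lo=7, hi=7; data = 15 13 12 7 6 5 4 18

15 13 12 7 6 5 4 18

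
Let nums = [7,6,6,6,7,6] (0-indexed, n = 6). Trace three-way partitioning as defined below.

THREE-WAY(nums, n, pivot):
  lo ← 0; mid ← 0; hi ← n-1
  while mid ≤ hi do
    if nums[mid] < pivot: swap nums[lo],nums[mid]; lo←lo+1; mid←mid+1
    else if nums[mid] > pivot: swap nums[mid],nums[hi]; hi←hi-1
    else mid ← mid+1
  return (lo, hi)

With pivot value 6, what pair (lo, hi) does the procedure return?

lo=0 mid=0 hi=5
7>6: swap(0,5), hi=4 ⇒ [6,6,6,6,7,7]
6=6: mid=1
6=6: mid=2
6=6: mid=3
6=6: mid=4
7>6: swap(4,4), hi=3 ⇒ [6,6,6,6,7,7]
done. lo=0 hi=3; nums=[6,6,6,6,7,7]

(0, 3)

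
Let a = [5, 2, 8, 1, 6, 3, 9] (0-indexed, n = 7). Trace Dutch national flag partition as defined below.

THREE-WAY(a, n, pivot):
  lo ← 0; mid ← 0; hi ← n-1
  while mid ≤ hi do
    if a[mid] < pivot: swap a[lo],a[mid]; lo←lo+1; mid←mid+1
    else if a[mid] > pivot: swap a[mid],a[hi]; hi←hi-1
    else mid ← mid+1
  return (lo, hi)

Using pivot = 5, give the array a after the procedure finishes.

lo=0 mid=0 hi=6
5=5: mid=1
2<5: swap(0,1), lo=1 mid=2 ⇒ [2, 5, 8, 1, 6, 3, 9]
8>5: swap(2,6), hi=5 ⇒ [2, 5, 9, 1, 6, 3, 8]
9>5: swap(2,5), hi=4 ⇒ [2, 5, 3, 1, 6, 9, 8]
3<5: swap(1,2), lo=2 mid=3 ⇒ [2, 3, 5, 1, 6, 9, 8]
1<5: swap(2,3), lo=3 mid=4 ⇒ [2, 3, 1, 5, 6, 9, 8]
6>5: swap(4,4), hi=3 ⇒ [2, 3, 1, 5, 6, 9, 8]
done. lo=3 hi=3; a=[2, 3, 1, 5, 6, 9, 8]

[2, 3, 1, 5, 6, 9, 8]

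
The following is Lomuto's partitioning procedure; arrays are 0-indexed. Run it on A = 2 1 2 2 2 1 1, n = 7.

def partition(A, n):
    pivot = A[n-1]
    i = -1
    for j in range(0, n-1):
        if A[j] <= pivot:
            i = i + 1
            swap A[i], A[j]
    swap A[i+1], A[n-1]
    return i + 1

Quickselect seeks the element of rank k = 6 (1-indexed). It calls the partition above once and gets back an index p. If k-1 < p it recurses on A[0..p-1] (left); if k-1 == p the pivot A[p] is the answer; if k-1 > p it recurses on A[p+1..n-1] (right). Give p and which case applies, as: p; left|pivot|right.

2; right

pivot = A[6] = 1; i = -1
j=0: A[0]=2 > 1 → no swap
j=1: A[1]=1 ≤ 1 → i=0, swap A[0],A[1] → 1 2 2 2 2 1 1
j=2: A[2]=2 > 1 → no swap
j=3: A[3]=2 > 1 → no swap
j=4: A[4]=2 > 1 → no swap
j=5: A[5]=1 ≤ 1 → i=1, swap A[1],A[5] → 1 1 2 2 2 2 1
final swap A[2],A[6] → 1 1 1 2 2 2 2; return 2
p = 2; k-1 = 5 > 2 ⇒ right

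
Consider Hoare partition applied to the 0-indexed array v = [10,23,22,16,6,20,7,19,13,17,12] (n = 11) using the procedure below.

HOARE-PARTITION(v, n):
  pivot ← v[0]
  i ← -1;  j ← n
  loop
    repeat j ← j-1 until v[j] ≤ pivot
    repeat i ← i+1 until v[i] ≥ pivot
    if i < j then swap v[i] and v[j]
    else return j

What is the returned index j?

pivot = v[0] = 10; i = -1, j = 11
j→6 (v[6]=7≤10), i→0 (v[0]=10≥10); i<j, swap → [7,23,22,16,6,20,10,19,13,17,12]
j→4 (v[4]=6≤10), i→1 (v[1]=23≥10); i<j, swap → [7,6,22,16,23,20,10,19,13,17,12]
j→1, i→2; i≥j, return j=1. v = [7,6,22,16,23,20,10,19,13,17,12]

1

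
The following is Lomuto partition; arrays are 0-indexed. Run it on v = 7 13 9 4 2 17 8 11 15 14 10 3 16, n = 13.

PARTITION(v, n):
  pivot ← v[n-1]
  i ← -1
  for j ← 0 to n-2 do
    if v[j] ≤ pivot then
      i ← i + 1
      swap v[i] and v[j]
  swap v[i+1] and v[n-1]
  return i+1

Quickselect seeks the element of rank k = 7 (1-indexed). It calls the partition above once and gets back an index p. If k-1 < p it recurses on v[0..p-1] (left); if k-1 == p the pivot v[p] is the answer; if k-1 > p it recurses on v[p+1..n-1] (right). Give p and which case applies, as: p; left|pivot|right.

pivot=16, i=-1
j=0: 7≤16, i=0, swap(0,0) ⇒ 7 13 9 4 2 17 8 11 15 14 10 3 16
j=1: 13≤16, i=1, swap(1,1) ⇒ 7 13 9 4 2 17 8 11 15 14 10 3 16
j=2: 9≤16, i=2, swap(2,2) ⇒ 7 13 9 4 2 17 8 11 15 14 10 3 16
j=3: 4≤16, i=3, swap(3,3) ⇒ 7 13 9 4 2 17 8 11 15 14 10 3 16
j=4: 2≤16, i=4, swap(4,4) ⇒ 7 13 9 4 2 17 8 11 15 14 10 3 16
j=5: 17>16, skip
j=6: 8≤16, i=5, swap(5,6) ⇒ 7 13 9 4 2 8 17 11 15 14 10 3 16
j=7: 11≤16, i=6, swap(6,7) ⇒ 7 13 9 4 2 8 11 17 15 14 10 3 16
j=8: 15≤16, i=7, swap(7,8) ⇒ 7 13 9 4 2 8 11 15 17 14 10 3 16
j=9: 14≤16, i=8, swap(8,9) ⇒ 7 13 9 4 2 8 11 15 14 17 10 3 16
j=10: 10≤16, i=9, swap(9,10) ⇒ 7 13 9 4 2 8 11 15 14 10 17 3 16
j=11: 3≤16, i=10, swap(10,11) ⇒ 7 13 9 4 2 8 11 15 14 10 3 17 16
swap(11,12) ⇒ 7 13 9 4 2 8 11 15 14 10 3 16 17; return 11
p = 11; k-1 = 6 < 11 ⇒ left

11; left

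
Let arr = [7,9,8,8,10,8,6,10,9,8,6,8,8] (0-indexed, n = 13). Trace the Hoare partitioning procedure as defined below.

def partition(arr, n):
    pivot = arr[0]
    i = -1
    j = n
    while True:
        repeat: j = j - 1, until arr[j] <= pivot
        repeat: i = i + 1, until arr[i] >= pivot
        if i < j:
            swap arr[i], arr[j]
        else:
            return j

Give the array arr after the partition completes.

pivot=7
j stops at 10 (6), i stops at 0 (7); swap ⇒ [6,9,8,8,10,8,6,10,9,8,7,8,8]
j stops at 6 (6), i stops at 1 (9); swap ⇒ [6,6,8,8,10,8,9,10,9,8,7,8,8]
j stops at 1, i stops at 2; i≥j ⇒ return 1. arr=[6,6,8,8,10,8,9,10,9,8,7,8,8]

[6,6,8,8,10,8,9,10,9,8,7,8,8]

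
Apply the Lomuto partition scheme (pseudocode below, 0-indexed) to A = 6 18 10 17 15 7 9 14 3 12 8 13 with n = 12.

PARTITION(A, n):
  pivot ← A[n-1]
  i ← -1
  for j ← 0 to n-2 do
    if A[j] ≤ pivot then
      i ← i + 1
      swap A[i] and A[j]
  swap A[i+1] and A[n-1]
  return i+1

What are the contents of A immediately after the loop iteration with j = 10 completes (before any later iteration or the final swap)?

pivot = A[11] = 13; i = -1
j=0: A[0]=6 ≤ 13 → i=0, swap A[0],A[0] (no change) → 6 18 10 17 15 7 9 14 3 12 8 13
j=1: A[1]=18 > 13 → no swap
j=2: A[2]=10 ≤ 13 → i=1, swap A[1],A[2] → 6 10 18 17 15 7 9 14 3 12 8 13
j=3: A[3]=17 > 13 → no swap
j=4: A[4]=15 > 13 → no swap
j=5: A[5]=7 ≤ 13 → i=2, swap A[2],A[5] → 6 10 7 17 15 18 9 14 3 12 8 13
j=6: A[6]=9 ≤ 13 → i=3, swap A[3],A[6] → 6 10 7 9 15 18 17 14 3 12 8 13
j=7: A[7]=14 > 13 → no swap
j=8: A[8]=3 ≤ 13 → i=4, swap A[4],A[8] → 6 10 7 9 3 18 17 14 15 12 8 13
j=9: A[9]=12 ≤ 13 → i=5, swap A[5],A[9] → 6 10 7 9 3 12 17 14 15 18 8 13
j=10: A[10]=8 ≤ 13 → i=6, swap A[6],A[10] → 6 10 7 9 3 12 8 14 15 18 17 13
(after j=10) A = 6 10 7 9 3 12 8 14 15 18 17 13

6 10 7 9 3 12 8 14 15 18 17 13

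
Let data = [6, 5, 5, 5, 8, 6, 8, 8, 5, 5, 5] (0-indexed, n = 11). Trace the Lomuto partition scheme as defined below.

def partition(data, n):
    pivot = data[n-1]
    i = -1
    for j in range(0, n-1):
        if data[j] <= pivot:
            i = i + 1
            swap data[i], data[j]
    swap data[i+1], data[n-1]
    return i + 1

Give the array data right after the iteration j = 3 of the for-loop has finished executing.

[5, 5, 5, 6, 8, 6, 8, 8, 5, 5, 5]

pivot=5, i=-1
j=0: 6>5, skip
j=1: 5≤5, i=0, swap(0,1) ⇒ [5, 6, 5, 5, 8, 6, 8, 8, 5, 5, 5]
j=2: 5≤5, i=1, swap(1,2) ⇒ [5, 5, 6, 5, 8, 6, 8, 8, 5, 5, 5]
j=3: 5≤5, i=2, swap(2,3) ⇒ [5, 5, 5, 6, 8, 6, 8, 8, 5, 5, 5]
(after j=3) data = [5, 5, 5, 6, 8, 6, 8, 8, 5, 5, 5]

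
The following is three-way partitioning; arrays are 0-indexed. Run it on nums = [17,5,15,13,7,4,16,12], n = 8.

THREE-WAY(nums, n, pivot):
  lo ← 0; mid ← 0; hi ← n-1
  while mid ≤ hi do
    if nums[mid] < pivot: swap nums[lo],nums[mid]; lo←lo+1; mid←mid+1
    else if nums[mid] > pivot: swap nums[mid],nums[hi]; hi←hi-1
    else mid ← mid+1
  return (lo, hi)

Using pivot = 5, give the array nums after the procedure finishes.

lo=0 mid=0 hi=7
17>5: swap(0,7), hi=6 ⇒ [12,5,15,13,7,4,16,17]
12>5: swap(0,6), hi=5 ⇒ [16,5,15,13,7,4,12,17]
16>5: swap(0,5), hi=4 ⇒ [4,5,15,13,7,16,12,17]
4<5: swap(0,0), lo=1 mid=1 ⇒ [4,5,15,13,7,16,12,17]
5=5: mid=2
15>5: swap(2,4), hi=3 ⇒ [4,5,7,13,15,16,12,17]
7>5: swap(2,3), hi=2 ⇒ [4,5,13,7,15,16,12,17]
13>5: swap(2,2), hi=1 ⇒ [4,5,13,7,15,16,12,17]
done. lo=1 hi=1; nums=[4,5,13,7,15,16,12,17]

[4,5,13,7,15,16,12,17]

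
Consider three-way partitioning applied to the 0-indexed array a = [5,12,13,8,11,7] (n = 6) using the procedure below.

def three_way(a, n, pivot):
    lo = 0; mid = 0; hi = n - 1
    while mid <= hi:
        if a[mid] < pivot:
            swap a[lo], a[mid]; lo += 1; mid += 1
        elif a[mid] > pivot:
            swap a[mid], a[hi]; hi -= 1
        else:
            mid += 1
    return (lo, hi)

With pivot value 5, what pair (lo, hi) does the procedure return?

(0, 0)

lo=0 mid=0 hi=5
5=5: mid=1
12>5: swap(1,5), hi=4 ⇒ [5,7,13,8,11,12]
7>5: swap(1,4), hi=3 ⇒ [5,11,13,8,7,12]
11>5: swap(1,3), hi=2 ⇒ [5,8,13,11,7,12]
8>5: swap(1,2), hi=1 ⇒ [5,13,8,11,7,12]
13>5: swap(1,1), hi=0 ⇒ [5,13,8,11,7,12]
done. lo=0 hi=0; a=[5,13,8,11,7,12]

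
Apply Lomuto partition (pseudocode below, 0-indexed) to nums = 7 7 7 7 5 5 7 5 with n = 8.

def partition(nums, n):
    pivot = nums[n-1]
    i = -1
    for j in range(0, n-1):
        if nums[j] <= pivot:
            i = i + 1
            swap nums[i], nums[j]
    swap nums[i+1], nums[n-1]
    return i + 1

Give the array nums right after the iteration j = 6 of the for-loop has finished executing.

pivot = nums[7] = 5; i = -1
j=0: nums[0]=7 > 5 → no swap
j=1: nums[1]=7 > 5 → no swap
j=2: nums[2]=7 > 5 → no swap
j=3: nums[3]=7 > 5 → no swap
j=4: nums[4]=5 ≤ 5 → i=0, swap nums[0],nums[4] → 5 7 7 7 7 5 7 5
j=5: nums[5]=5 ≤ 5 → i=1, swap nums[1],nums[5] → 5 5 7 7 7 7 7 5
j=6: nums[6]=7 > 5 → no swap
(after j=6) nums = 5 5 7 7 7 7 7 5

5 5 7 7 7 7 7 5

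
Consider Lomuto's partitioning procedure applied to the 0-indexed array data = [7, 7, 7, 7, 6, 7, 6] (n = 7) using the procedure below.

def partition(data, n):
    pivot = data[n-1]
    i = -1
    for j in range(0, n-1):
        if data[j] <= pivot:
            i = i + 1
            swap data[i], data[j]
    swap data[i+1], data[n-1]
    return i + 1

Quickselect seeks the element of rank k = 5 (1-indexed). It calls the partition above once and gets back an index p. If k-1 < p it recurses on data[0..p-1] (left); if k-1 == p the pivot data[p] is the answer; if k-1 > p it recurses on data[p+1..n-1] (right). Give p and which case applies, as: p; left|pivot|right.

pivot=6, i=-1
j=0: 7>6, skip
j=1: 7>6, skip
j=2: 7>6, skip
j=3: 7>6, skip
j=4: 6≤6, i=0, swap(0,4) ⇒ [6, 7, 7, 7, 7, 7, 6]
j=5: 7>6, skip
swap(1,6) ⇒ [6, 6, 7, 7, 7, 7, 7]; return 1
p = 1; k-1 = 4 > 1 ⇒ right

1; right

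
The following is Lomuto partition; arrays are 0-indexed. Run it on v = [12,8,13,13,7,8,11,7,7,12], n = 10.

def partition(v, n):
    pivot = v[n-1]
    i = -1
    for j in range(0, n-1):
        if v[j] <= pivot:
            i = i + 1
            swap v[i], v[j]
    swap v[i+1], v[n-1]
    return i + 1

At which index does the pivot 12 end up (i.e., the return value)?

7

pivot = v[9] = 12; i = -1
j=0: v[0]=12 ≤ 12 → i=0, swap v[0],v[0] (no change) → [12,8,13,13,7,8,11,7,7,12]
j=1: v[1]=8 ≤ 12 → i=1, swap v[1],v[1] (no change) → [12,8,13,13,7,8,11,7,7,12]
j=2: v[2]=13 > 12 → no swap
j=3: v[3]=13 > 12 → no swap
j=4: v[4]=7 ≤ 12 → i=2, swap v[2],v[4] → [12,8,7,13,13,8,11,7,7,12]
j=5: v[5]=8 ≤ 12 → i=3, swap v[3],v[5] → [12,8,7,8,13,13,11,7,7,12]
j=6: v[6]=11 ≤ 12 → i=4, swap v[4],v[6] → [12,8,7,8,11,13,13,7,7,12]
j=7: v[7]=7 ≤ 12 → i=5, swap v[5],v[7] → [12,8,7,8,11,7,13,13,7,12]
j=8: v[8]=7 ≤ 12 → i=6, swap v[6],v[8] → [12,8,7,8,11,7,7,13,13,12]
final swap v[7],v[9] → [12,8,7,8,11,7,7,12,13,13]; return 7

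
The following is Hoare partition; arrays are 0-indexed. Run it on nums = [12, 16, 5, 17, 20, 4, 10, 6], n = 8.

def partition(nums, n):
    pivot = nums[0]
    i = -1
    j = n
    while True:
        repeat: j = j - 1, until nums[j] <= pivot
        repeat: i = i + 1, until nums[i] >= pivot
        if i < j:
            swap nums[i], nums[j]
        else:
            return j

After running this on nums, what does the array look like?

[6, 10, 5, 4, 20, 17, 16, 12]

pivot = nums[0] = 12; i = -1, j = 8
j→7 (nums[7]=6≤12), i→0 (nums[0]=12≥12); i<j, swap → [6, 16, 5, 17, 20, 4, 10, 12]
j→6 (nums[6]=10≤12), i→1 (nums[1]=16≥12); i<j, swap → [6, 10, 5, 17, 20, 4, 16, 12]
j→5 (nums[5]=4≤12), i→3 (nums[3]=17≥12); i<j, swap → [6, 10, 5, 4, 20, 17, 16, 12]
j→3, i→4; i≥j, return j=3. nums = [6, 10, 5, 4, 20, 17, 16, 12]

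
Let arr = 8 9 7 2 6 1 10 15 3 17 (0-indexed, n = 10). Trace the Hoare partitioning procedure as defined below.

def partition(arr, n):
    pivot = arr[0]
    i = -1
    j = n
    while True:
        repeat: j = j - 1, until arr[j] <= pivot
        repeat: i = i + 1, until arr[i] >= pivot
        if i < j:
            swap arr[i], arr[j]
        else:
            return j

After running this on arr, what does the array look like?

pivot = arr[0] = 8; i = -1, j = 10
j→8 (arr[8]=3≤8), i→0 (arr[0]=8≥8); i<j, swap → 3 9 7 2 6 1 10 15 8 17
j→5 (arr[5]=1≤8), i→1 (arr[1]=9≥8); i<j, swap → 3 1 7 2 6 9 10 15 8 17
j→4, i→5; i≥j, return j=4. arr = 3 1 7 2 6 9 10 15 8 17

3 1 7 2 6 9 10 15 8 17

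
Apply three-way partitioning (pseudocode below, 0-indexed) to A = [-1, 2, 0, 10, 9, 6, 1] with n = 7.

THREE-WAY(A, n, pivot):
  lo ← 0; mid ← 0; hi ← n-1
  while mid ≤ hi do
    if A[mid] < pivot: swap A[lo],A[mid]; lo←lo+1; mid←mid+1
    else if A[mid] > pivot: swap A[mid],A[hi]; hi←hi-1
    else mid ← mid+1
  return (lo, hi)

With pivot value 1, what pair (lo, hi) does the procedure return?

pivot = 1; lo=0, mid=0, hi=6
A[mid]=-1<1: swap A[0],A[0]; lo=1,mid=1 → [-1, 2, 0, 10, 9, 6, 1]
A[mid]=2>1: swap A[1],A[6]; hi=5 → [-1, 1, 0, 10, 9, 6, 2]
A[mid]=1=1: mid=2
A[mid]=0<1: swap A[1],A[2]; lo=2,mid=3 → [-1, 0, 1, 10, 9, 6, 2]
A[mid]=10>1: swap A[3],A[5]; hi=4 → [-1, 0, 1, 6, 9, 10, 2]
A[mid]=6>1: swap A[3],A[4]; hi=3 → [-1, 0, 1, 9, 6, 10, 2]
A[mid]=9>1: swap A[3],A[3]; hi=2 → [-1, 0, 1, 9, 6, 10, 2]
end: lo=2, hi=2; A = [-1, 0, 1, 9, 6, 10, 2]

(2, 2)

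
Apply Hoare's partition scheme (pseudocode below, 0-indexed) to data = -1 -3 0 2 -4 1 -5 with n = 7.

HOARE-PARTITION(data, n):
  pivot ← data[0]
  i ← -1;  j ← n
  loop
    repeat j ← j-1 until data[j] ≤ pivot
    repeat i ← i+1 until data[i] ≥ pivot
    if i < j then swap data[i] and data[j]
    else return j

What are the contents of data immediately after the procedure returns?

-5 -3 -4 2 0 1 -1

pivot = data[0] = -1; i = -1, j = 7
j→6 (data[6]=-5≤-1), i→0 (data[0]=-1≥-1); i<j, swap → -5 -3 0 2 -4 1 -1
j→4 (data[4]=-4≤-1), i→2 (data[2]=0≥-1); i<j, swap → -5 -3 -4 2 0 1 -1
j→2, i→3; i≥j, return j=2. data = -5 -3 -4 2 0 1 -1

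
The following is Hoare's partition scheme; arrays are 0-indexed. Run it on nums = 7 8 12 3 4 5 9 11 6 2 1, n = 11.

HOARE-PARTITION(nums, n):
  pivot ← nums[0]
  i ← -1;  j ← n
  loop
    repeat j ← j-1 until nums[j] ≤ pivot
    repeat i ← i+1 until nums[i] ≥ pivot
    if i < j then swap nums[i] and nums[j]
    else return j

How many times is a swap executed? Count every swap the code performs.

pivot=7
j stops at 10 (1), i stops at 0 (7); swap ⇒ 1 8 12 3 4 5 9 11 6 2 7
j stops at 9 (2), i stops at 1 (8); swap ⇒ 1 2 12 3 4 5 9 11 6 8 7
j stops at 8 (6), i stops at 2 (12); swap ⇒ 1 2 6 3 4 5 9 11 12 8 7
j stops at 5, i stops at 6; i≥j ⇒ return 5. nums=1 2 6 3 4 5 9 11 12 8 7

3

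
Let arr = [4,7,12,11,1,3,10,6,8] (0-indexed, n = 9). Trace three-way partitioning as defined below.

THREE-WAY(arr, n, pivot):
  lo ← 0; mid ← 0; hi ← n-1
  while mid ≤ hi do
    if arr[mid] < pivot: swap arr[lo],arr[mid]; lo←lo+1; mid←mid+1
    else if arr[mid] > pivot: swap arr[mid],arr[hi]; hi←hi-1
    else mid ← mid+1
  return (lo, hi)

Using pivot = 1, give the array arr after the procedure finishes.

lo=0 mid=0 hi=8
4>1: swap(0,8), hi=7 ⇒ [8,7,12,11,1,3,10,6,4]
8>1: swap(0,7), hi=6 ⇒ [6,7,12,11,1,3,10,8,4]
6>1: swap(0,6), hi=5 ⇒ [10,7,12,11,1,3,6,8,4]
10>1: swap(0,5), hi=4 ⇒ [3,7,12,11,1,10,6,8,4]
3>1: swap(0,4), hi=3 ⇒ [1,7,12,11,3,10,6,8,4]
1=1: mid=1
7>1: swap(1,3), hi=2 ⇒ [1,11,12,7,3,10,6,8,4]
11>1: swap(1,2), hi=1 ⇒ [1,12,11,7,3,10,6,8,4]
12>1: swap(1,1), hi=0 ⇒ [1,12,11,7,3,10,6,8,4]
done. lo=0 hi=0; arr=[1,12,11,7,3,10,6,8,4]

[1,12,11,7,3,10,6,8,4]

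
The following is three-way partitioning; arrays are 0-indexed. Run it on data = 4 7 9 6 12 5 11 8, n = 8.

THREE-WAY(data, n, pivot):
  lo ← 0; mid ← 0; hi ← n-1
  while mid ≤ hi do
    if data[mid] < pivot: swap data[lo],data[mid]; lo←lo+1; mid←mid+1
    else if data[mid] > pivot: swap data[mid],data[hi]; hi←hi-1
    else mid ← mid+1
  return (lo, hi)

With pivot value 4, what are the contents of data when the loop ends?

pivot = 4; lo=0, mid=0, hi=7
data[mid]=4=4: mid=1
data[mid]=7>4: swap data[1],data[7]; hi=6 → 4 8 9 6 12 5 11 7
data[mid]=8>4: swap data[1],data[6]; hi=5 → 4 11 9 6 12 5 8 7
data[mid]=11>4: swap data[1],data[5]; hi=4 → 4 5 9 6 12 11 8 7
data[mid]=5>4: swap data[1],data[4]; hi=3 → 4 12 9 6 5 11 8 7
data[mid]=12>4: swap data[1],data[3]; hi=2 → 4 6 9 12 5 11 8 7
data[mid]=6>4: swap data[1],data[2]; hi=1 → 4 9 6 12 5 11 8 7
data[mid]=9>4: swap data[1],data[1]; hi=0 → 4 9 6 12 5 11 8 7
end: lo=0, hi=0; data = 4 9 6 12 5 11 8 7

4 9 6 12 5 11 8 7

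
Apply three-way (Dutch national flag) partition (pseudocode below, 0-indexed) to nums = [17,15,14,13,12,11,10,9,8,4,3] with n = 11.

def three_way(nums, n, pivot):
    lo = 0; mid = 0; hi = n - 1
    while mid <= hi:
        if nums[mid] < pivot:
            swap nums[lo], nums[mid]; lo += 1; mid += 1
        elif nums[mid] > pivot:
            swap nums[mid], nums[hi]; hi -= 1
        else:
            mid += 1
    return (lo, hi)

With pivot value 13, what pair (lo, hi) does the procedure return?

(7, 7)

lo=0 mid=0 hi=10
17>13: swap(0,10), hi=9 ⇒ [3,15,14,13,12,11,10,9,8,4,17]
3<13: swap(0,0), lo=1 mid=1 ⇒ [3,15,14,13,12,11,10,9,8,4,17]
15>13: swap(1,9), hi=8 ⇒ [3,4,14,13,12,11,10,9,8,15,17]
4<13: swap(1,1), lo=2 mid=2 ⇒ [3,4,14,13,12,11,10,9,8,15,17]
14>13: swap(2,8), hi=7 ⇒ [3,4,8,13,12,11,10,9,14,15,17]
8<13: swap(2,2), lo=3 mid=3 ⇒ [3,4,8,13,12,11,10,9,14,15,17]
13=13: mid=4
12<13: swap(3,4), lo=4 mid=5 ⇒ [3,4,8,12,13,11,10,9,14,15,17]
11<13: swap(4,5), lo=5 mid=6 ⇒ [3,4,8,12,11,13,10,9,14,15,17]
10<13: swap(5,6), lo=6 mid=7 ⇒ [3,4,8,12,11,10,13,9,14,15,17]
9<13: swap(6,7), lo=7 mid=8 ⇒ [3,4,8,12,11,10,9,13,14,15,17]
done. lo=7 hi=7; nums=[3,4,8,12,11,10,9,13,14,15,17]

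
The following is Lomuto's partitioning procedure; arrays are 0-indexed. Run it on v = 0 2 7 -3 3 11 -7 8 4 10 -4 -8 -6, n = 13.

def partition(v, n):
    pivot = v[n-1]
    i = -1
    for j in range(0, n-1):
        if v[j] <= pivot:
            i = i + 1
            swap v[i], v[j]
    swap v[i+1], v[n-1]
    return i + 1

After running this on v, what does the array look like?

-7 -8 -6 -3 3 11 0 8 4 10 -4 2 7

pivot = v[12] = -6; i = -1
j=0: v[0]=0 > -6 → no swap
j=1: v[1]=2 > -6 → no swap
j=2: v[2]=7 > -6 → no swap
j=3: v[3]=-3 > -6 → no swap
j=4: v[4]=3 > -6 → no swap
j=5: v[5]=11 > -6 → no swap
j=6: v[6]=-7 ≤ -6 → i=0, swap v[0],v[6] → -7 2 7 -3 3 11 0 8 4 10 -4 -8 -6
j=7: v[7]=8 > -6 → no swap
j=8: v[8]=4 > -6 → no swap
j=9: v[9]=10 > -6 → no swap
j=10: v[10]=-4 > -6 → no swap
j=11: v[11]=-8 ≤ -6 → i=1, swap v[1],v[11] → -7 -8 7 -3 3 11 0 8 4 10 -4 2 -6
final swap v[2],v[12] → -7 -8 -6 -3 3 11 0 8 4 10 -4 2 7; return 2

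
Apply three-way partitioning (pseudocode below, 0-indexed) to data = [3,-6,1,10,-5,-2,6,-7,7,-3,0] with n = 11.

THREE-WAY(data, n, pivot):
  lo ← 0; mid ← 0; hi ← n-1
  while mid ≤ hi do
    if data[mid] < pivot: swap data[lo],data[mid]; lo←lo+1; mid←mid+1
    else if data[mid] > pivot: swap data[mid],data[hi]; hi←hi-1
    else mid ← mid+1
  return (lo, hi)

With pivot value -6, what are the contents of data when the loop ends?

[-7,-6,10,-5,-2,6,1,7,-3,0,3]

pivot = -6; lo=0, mid=0, hi=10
data[mid]=3>-6: swap data[0],data[10]; hi=9 → [0,-6,1,10,-5,-2,6,-7,7,-3,3]
data[mid]=0>-6: swap data[0],data[9]; hi=8 → [-3,-6,1,10,-5,-2,6,-7,7,0,3]
data[mid]=-3>-6: swap data[0],data[8]; hi=7 → [7,-6,1,10,-5,-2,6,-7,-3,0,3]
data[mid]=7>-6: swap data[0],data[7]; hi=6 → [-7,-6,1,10,-5,-2,6,7,-3,0,3]
data[mid]=-7<-6: swap data[0],data[0]; lo=1,mid=1 → [-7,-6,1,10,-5,-2,6,7,-3,0,3]
data[mid]=-6=-6: mid=2
data[mid]=1>-6: swap data[2],data[6]; hi=5 → [-7,-6,6,10,-5,-2,1,7,-3,0,3]
data[mid]=6>-6: swap data[2],data[5]; hi=4 → [-7,-6,-2,10,-5,6,1,7,-3,0,3]
data[mid]=-2>-6: swap data[2],data[4]; hi=3 → [-7,-6,-5,10,-2,6,1,7,-3,0,3]
data[mid]=-5>-6: swap data[2],data[3]; hi=2 → [-7,-6,10,-5,-2,6,1,7,-3,0,3]
data[mid]=10>-6: swap data[2],data[2]; hi=1 → [-7,-6,10,-5,-2,6,1,7,-3,0,3]
end: lo=1, hi=1; data = [-7,-6,10,-5,-2,6,1,7,-3,0,3]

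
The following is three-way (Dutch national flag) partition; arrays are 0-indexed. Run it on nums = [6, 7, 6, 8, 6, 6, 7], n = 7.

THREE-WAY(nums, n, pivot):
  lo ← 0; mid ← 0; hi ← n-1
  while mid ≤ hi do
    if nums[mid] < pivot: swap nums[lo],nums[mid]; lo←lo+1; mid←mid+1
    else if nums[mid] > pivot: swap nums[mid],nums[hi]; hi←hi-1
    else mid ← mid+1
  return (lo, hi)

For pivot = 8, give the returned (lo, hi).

(6, 6)

lo=0 mid=0 hi=6
6<8: swap(0,0), lo=1 mid=1 ⇒ [6, 7, 6, 8, 6, 6, 7]
7<8: swap(1,1), lo=2 mid=2 ⇒ [6, 7, 6, 8, 6, 6, 7]
6<8: swap(2,2), lo=3 mid=3 ⇒ [6, 7, 6, 8, 6, 6, 7]
8=8: mid=4
6<8: swap(3,4), lo=4 mid=5 ⇒ [6, 7, 6, 6, 8, 6, 7]
6<8: swap(4,5), lo=5 mid=6 ⇒ [6, 7, 6, 6, 6, 8, 7]
7<8: swap(5,6), lo=6 mid=7 ⇒ [6, 7, 6, 6, 6, 7, 8]
done. lo=6 hi=6; nums=[6, 7, 6, 6, 6, 7, 8]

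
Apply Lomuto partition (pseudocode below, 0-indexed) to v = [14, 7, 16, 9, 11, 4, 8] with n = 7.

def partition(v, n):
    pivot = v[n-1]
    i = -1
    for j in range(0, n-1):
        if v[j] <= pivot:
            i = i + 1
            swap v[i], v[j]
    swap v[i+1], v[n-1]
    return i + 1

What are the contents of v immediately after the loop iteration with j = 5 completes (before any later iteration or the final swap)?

pivot=8, i=-1
j=0: 14>8, skip
j=1: 7≤8, i=0, swap(0,1) ⇒ [7, 14, 16, 9, 11, 4, 8]
j=2: 16>8, skip
j=3: 9>8, skip
j=4: 11>8, skip
j=5: 4≤8, i=1, swap(1,5) ⇒ [7, 4, 16, 9, 11, 14, 8]
(after j=5) v = [7, 4, 16, 9, 11, 14, 8]

[7, 4, 16, 9, 11, 14, 8]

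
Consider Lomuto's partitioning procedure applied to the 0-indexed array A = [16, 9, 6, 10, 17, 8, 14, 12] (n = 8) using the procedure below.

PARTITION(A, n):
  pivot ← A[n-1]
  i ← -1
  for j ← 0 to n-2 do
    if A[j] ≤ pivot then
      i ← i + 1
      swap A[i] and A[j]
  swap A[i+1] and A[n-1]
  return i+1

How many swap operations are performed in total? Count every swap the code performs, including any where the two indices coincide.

pivot=12, i=-1
j=0: 16>12, skip
j=1: 9≤12, i=0, swap(0,1) ⇒ [9, 16, 6, 10, 17, 8, 14, 12]
j=2: 6≤12, i=1, swap(1,2) ⇒ [9, 6, 16, 10, 17, 8, 14, 12]
j=3: 10≤12, i=2, swap(2,3) ⇒ [9, 6, 10, 16, 17, 8, 14, 12]
j=4: 17>12, skip
j=5: 8≤12, i=3, swap(3,5) ⇒ [9, 6, 10, 8, 17, 16, 14, 12]
j=6: 14>12, skip
swap(4,7) ⇒ [9, 6, 10, 8, 12, 16, 14, 17]; return 4

5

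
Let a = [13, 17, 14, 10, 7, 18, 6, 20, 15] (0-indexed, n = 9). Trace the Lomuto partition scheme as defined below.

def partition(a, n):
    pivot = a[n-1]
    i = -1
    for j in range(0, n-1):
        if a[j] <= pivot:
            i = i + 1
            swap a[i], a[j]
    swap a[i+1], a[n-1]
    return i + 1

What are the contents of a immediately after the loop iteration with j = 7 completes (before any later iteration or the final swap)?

pivot=15, i=-1
j=0: 13≤15, i=0, swap(0,0) ⇒ [13, 17, 14, 10, 7, 18, 6, 20, 15]
j=1: 17>15, skip
j=2: 14≤15, i=1, swap(1,2) ⇒ [13, 14, 17, 10, 7, 18, 6, 20, 15]
j=3: 10≤15, i=2, swap(2,3) ⇒ [13, 14, 10, 17, 7, 18, 6, 20, 15]
j=4: 7≤15, i=3, swap(3,4) ⇒ [13, 14, 10, 7, 17, 18, 6, 20, 15]
j=5: 18>15, skip
j=6: 6≤15, i=4, swap(4,6) ⇒ [13, 14, 10, 7, 6, 18, 17, 20, 15]
j=7: 20>15, skip
(after j=7) a = [13, 14, 10, 7, 6, 18, 17, 20, 15]

[13, 14, 10, 7, 6, 18, 17, 20, 15]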